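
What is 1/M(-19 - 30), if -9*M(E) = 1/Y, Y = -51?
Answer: 459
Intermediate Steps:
M(E) = 1/459 (M(E) = -⅑/(-51) = -⅑*(-1/51) = 1/459)
1/M(-19 - 30) = 1/(1/459) = 459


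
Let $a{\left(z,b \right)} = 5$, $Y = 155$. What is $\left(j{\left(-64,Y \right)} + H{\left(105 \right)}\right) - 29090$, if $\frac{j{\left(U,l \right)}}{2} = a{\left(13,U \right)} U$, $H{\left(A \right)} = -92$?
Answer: $-29822$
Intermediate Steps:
$j{\left(U,l \right)} = 10 U$ ($j{\left(U,l \right)} = 2 \cdot 5 U = 10 U$)
$\left(j{\left(-64,Y \right)} + H{\left(105 \right)}\right) - 29090 = \left(10 \left(-64\right) - 92\right) - 29090 = \left(-640 - 92\right) - 29090 = -732 - 29090 = -29822$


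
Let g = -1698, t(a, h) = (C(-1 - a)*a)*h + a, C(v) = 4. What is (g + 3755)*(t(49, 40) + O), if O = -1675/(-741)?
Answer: 12028151168/741 ≈ 1.6232e+7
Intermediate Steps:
t(a, h) = a + 4*a*h (t(a, h) = (4*a)*h + a = 4*a*h + a = a + 4*a*h)
O = 1675/741 (O = -1675*(-1/741) = 1675/741 ≈ 2.2605)
(g + 3755)*(t(49, 40) + O) = (-1698 + 3755)*(49*(1 + 4*40) + 1675/741) = 2057*(49*(1 + 160) + 1675/741) = 2057*(49*161 + 1675/741) = 2057*(7889 + 1675/741) = 2057*(5847424/741) = 12028151168/741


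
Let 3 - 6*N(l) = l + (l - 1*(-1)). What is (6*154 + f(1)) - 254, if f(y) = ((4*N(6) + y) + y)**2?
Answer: 6226/9 ≈ 691.78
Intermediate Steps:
N(l) = 1/3 - l/3 (N(l) = 1/2 - (l + (l - 1*(-1)))/6 = 1/2 - (l + (l + 1))/6 = 1/2 - (l + (1 + l))/6 = 1/2 - (1 + 2*l)/6 = 1/2 + (-1/6 - l/3) = 1/3 - l/3)
f(y) = (-20/3 + 2*y)**2 (f(y) = ((4*(1/3 - 1/3*6) + y) + y)**2 = ((4*(1/3 - 2) + y) + y)**2 = ((4*(-5/3) + y) + y)**2 = ((-20/3 + y) + y)**2 = (-20/3 + 2*y)**2)
(6*154 + f(1)) - 254 = (6*154 + 4*(-10 + 3*1)**2/9) - 254 = (924 + 4*(-10 + 3)**2/9) - 254 = (924 + (4/9)*(-7)**2) - 254 = (924 + (4/9)*49) - 254 = (924 + 196/9) - 254 = 8512/9 - 254 = 6226/9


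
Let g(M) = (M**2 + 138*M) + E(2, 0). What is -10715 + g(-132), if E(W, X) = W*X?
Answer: -11507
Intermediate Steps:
g(M) = M**2 + 138*M (g(M) = (M**2 + 138*M) + 2*0 = (M**2 + 138*M) + 0 = M**2 + 138*M)
-10715 + g(-132) = -10715 - 132*(138 - 132) = -10715 - 132*6 = -10715 - 792 = -11507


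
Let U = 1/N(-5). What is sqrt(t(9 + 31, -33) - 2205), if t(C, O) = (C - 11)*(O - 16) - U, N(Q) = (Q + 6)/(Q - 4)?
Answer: I*sqrt(3617) ≈ 60.141*I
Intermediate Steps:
N(Q) = (6 + Q)/(-4 + Q)
U = -9 (U = 1/((6 - 5)/(-4 - 5)) = 1/(1/(-9)) = 1/(-1/9*1) = 1/(-1/9) = -9)
t(C, O) = 9 + (-16 + O)*(-11 + C) (t(C, O) = (C - 11)*(O - 16) - 1*(-9) = (-11 + C)*(-16 + O) + 9 = (-16 + O)*(-11 + C) + 9 = 9 + (-16 + O)*(-11 + C))
sqrt(t(9 + 31, -33) - 2205) = sqrt((185 - 16*(9 + 31) - 11*(-33) + (9 + 31)*(-33)) - 2205) = sqrt((185 - 16*40 + 363 + 40*(-33)) - 2205) = sqrt((185 - 640 + 363 - 1320) - 2205) = sqrt(-1412 - 2205) = sqrt(-3617) = I*sqrt(3617)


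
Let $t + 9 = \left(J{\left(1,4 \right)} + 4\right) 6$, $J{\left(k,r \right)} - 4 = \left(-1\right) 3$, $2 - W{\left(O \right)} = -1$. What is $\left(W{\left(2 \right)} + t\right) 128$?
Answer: $3072$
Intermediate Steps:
$W{\left(O \right)} = 3$ ($W{\left(O \right)} = 2 - -1 = 2 + 1 = 3$)
$J{\left(k,r \right)} = 1$ ($J{\left(k,r \right)} = 4 - 3 = 1$)
$t = 21$ ($t = -9 + \left(1 + 4\right) 6 = -9 + 5 \cdot 6 = -9 + 30 = 21$)
$\left(W{\left(2 \right)} + t\right) 128 = \left(3 + 21\right) 128 = 24 \cdot 128 = 3072$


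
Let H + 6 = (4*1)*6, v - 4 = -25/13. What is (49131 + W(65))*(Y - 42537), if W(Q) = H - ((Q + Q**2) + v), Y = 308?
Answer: -24625419060/13 ≈ -1.8943e+9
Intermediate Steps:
v = 27/13 (v = 4 - 25/13 = 27/13 ≈ 2.0769)
H = 18 (H = -6 + (4*1)*6 = -6 + 4*6 = -6 + 24 = 18)
W(Q) = 207/13 - Q - Q**2 (W(Q) = 18 - ((Q + Q**2) + 27/13) = 18 - (27/13 + Q + Q**2) = 18 + (-27/13 - Q - Q**2) = 207/13 - Q - Q**2)
(49131 + W(65))*(Y - 42537) = (49131 + (207/13 - 1*65 - 1*65**2))*(308 - 42537) = (49131 + (207/13 - 65 - 1*4225))*(-42229) = (49131 + (207/13 - 65 - 4225))*(-42229) = (49131 - 55563/13)*(-42229) = (583140/13)*(-42229) = -24625419060/13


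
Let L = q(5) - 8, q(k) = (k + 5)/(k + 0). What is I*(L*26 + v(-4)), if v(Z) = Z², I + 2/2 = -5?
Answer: 840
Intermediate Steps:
I = -6 (I = -1 - 5 = -6)
q(k) = (5 + k)/k
L = -6 (L = (5 + 5)/5 - 8 = (⅕)*10 - 8 = 2 - 8 = -6)
I*(L*26 + v(-4)) = -6*(-6*26 + (-4)²) = -6*(-156 + 16) = -6*(-140) = 840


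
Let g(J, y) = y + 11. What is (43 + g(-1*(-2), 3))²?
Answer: 3249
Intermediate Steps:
g(J, y) = 11 + y
(43 + g(-1*(-2), 3))² = (43 + (11 + 3))² = (43 + 14)² = 57² = 3249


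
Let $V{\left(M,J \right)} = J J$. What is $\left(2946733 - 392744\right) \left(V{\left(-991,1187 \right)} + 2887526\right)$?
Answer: $10973200968555$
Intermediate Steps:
$V{\left(M,J \right)} = J^{2}$
$\left(2946733 - 392744\right) \left(V{\left(-991,1187 \right)} + 2887526\right) = \left(2946733 - 392744\right) \left(1187^{2} + 2887526\right) = 2553989 \left(1408969 + 2887526\right) = 2553989 \cdot 4296495 = 10973200968555$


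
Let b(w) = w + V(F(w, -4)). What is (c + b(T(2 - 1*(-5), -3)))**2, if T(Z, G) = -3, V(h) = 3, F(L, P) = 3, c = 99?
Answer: 9801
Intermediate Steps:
b(w) = 3 + w (b(w) = w + 3 = 3 + w)
(c + b(T(2 - 1*(-5), -3)))**2 = (99 + (3 - 3))**2 = (99 + 0)**2 = 99**2 = 9801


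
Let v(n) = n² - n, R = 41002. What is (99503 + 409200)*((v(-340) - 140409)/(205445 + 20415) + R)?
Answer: 4710939386645453/225860 ≈ 2.0858e+10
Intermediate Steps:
(99503 + 409200)*((v(-340) - 140409)/(205445 + 20415) + R) = (99503 + 409200)*((-340*(-1 - 340) - 140409)/(205445 + 20415) + 41002) = 508703*((-340*(-341) - 140409)/225860 + 41002) = 508703*((115940 - 140409)*(1/225860) + 41002) = 508703*(-24469*1/225860 + 41002) = 508703*(-24469/225860 + 41002) = 508703*(9260687251/225860) = 4710939386645453/225860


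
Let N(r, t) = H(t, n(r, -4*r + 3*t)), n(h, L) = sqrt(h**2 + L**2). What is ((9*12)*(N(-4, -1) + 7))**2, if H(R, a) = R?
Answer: 419904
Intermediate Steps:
n(h, L) = sqrt(L**2 + h**2)
N(r, t) = t
((9*12)*(N(-4, -1) + 7))**2 = ((9*12)*(-1 + 7))**2 = (108*6)**2 = 648**2 = 419904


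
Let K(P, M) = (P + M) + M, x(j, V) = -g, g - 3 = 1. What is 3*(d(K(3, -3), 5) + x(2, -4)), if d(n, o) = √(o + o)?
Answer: -12 + 3*√10 ≈ -2.5132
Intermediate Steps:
g = 4 (g = 3 + 1 = 4)
x(j, V) = -4 (x(j, V) = -1*4 = -4)
K(P, M) = P + 2*M (K(P, M) = (M + P) + M = P + 2*M)
d(n, o) = √2*√o (d(n, o) = √(2*o) = √2*√o)
3*(d(K(3, -3), 5) + x(2, -4)) = 3*(√2*√5 - 4) = 3*(√10 - 4) = 3*(-4 + √10) = -12 + 3*√10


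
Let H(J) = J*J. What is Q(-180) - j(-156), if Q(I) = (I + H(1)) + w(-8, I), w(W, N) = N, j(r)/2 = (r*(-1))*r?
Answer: 48313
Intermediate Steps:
j(r) = -2*r² (j(r) = 2*((r*(-1))*r) = 2*((-r)*r) = 2*(-r²) = -2*r²)
H(J) = J²
Q(I) = 1 + 2*I (Q(I) = (I + 1²) + I = (I + 1) + I = (1 + I) + I = 1 + 2*I)
Q(-180) - j(-156) = (1 + 2*(-180)) - (-2)*(-156)² = (1 - 360) - (-2)*24336 = -359 - 1*(-48672) = -359 + 48672 = 48313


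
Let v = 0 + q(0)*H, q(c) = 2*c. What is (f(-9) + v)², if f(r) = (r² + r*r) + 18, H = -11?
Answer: 32400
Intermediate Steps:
f(r) = 18 + 2*r² (f(r) = (r² + r²) + 18 = 2*r² + 18 = 18 + 2*r²)
v = 0 (v = 0 + (2*0)*(-11) = 0 + 0*(-11) = 0 + 0 = 0)
(f(-9) + v)² = ((18 + 2*(-9)²) + 0)² = ((18 + 2*81) + 0)² = ((18 + 162) + 0)² = (180 + 0)² = 180² = 32400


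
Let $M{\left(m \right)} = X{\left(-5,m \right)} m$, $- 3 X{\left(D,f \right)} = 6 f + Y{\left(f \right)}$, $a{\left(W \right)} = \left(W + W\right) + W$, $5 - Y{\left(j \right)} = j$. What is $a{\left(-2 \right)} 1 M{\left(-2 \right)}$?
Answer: $20$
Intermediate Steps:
$Y{\left(j \right)} = 5 - j$
$a{\left(W \right)} = 3 W$ ($a{\left(W \right)} = 2 W + W = 3 W$)
$X{\left(D,f \right)} = - \frac{5}{3} - \frac{5 f}{3}$ ($X{\left(D,f \right)} = - \frac{6 f - \left(-5 + f\right)}{3} = - \frac{5 + 5 f}{3} = - \frac{5}{3} - \frac{5 f}{3}$)
$M{\left(m \right)} = m \left(- \frac{5}{3} - \frac{5 m}{3}\right)$ ($M{\left(m \right)} = \left(- \frac{5}{3} - \frac{5 m}{3}\right) m = m \left(- \frac{5}{3} - \frac{5 m}{3}\right)$)
$a{\left(-2 \right)} 1 M{\left(-2 \right)} = 3 \left(-2\right) 1 \left(\left(- \frac{5}{3}\right) \left(-2\right) \left(1 - 2\right)\right) = \left(-6\right) 1 \left(\left(- \frac{5}{3}\right) \left(-2\right) \left(-1\right)\right) = \left(-6\right) \left(- \frac{10}{3}\right) = 20$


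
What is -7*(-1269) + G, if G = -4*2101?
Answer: 479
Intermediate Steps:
G = -8404
-7*(-1269) + G = -7*(-1269) - 8404 = 8883 - 8404 = 479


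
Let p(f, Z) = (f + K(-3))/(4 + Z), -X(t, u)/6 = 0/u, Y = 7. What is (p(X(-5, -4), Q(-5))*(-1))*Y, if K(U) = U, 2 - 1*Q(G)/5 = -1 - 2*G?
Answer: -21/31 ≈ -0.67742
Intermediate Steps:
Q(G) = 15 + 10*G (Q(G) = 10 - 5*(-1 - 2*G) = 10 + (5 + 10*G) = 15 + 10*G)
X(t, u) = 0 (X(t, u) = -0/u = -6*0 = 0)
p(f, Z) = (-3 + f)/(4 + Z) (p(f, Z) = (f - 3)/(4 + Z) = (-3 + f)/(4 + Z))
(p(X(-5, -4), Q(-5))*(-1))*Y = (((-3 + 0)/(4 + (15 + 10*(-5))))*(-1))*7 = ((-3/(4 + (15 - 50)))*(-1))*7 = ((-3/(4 - 35))*(-1))*7 = ((-3/(-31))*(-1))*7 = (-1/31*(-3)*(-1))*7 = ((3/31)*(-1))*7 = -3/31*7 = -21/31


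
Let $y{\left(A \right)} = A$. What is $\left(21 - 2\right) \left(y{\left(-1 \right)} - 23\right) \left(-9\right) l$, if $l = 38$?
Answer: $155952$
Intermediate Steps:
$\left(21 - 2\right) \left(y{\left(-1 \right)} - 23\right) \left(-9\right) l = \left(21 - 2\right) \left(-1 - 23\right) \left(-9\right) 38 = 19 \left(-24\right) \left(-9\right) 38 = \left(-456\right) \left(-9\right) 38 = 4104 \cdot 38 = 155952$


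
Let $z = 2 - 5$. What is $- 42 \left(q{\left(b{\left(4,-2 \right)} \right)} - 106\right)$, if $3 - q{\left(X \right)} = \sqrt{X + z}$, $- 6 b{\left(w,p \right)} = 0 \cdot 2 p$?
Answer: $4326 + 42 i \sqrt{3} \approx 4326.0 + 72.746 i$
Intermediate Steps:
$b{\left(w,p \right)} = 0$ ($b{\left(w,p \right)} = - \frac{0 \cdot 2 p}{6} = - \frac{0 p}{6} = \left(- \frac{1}{6}\right) 0 = 0$)
$z = -3$
$q{\left(X \right)} = 3 - \sqrt{-3 + X}$ ($q{\left(X \right)} = 3 - \sqrt{X - 3} = 3 - \sqrt{-3 + X}$)
$- 42 \left(q{\left(b{\left(4,-2 \right)} \right)} - 106\right) = - 42 \left(\left(3 - \sqrt{-3 + 0}\right) - 106\right) = - 42 \left(\left(3 - \sqrt{-3}\right) - 106\right) = - 42 \left(\left(3 - i \sqrt{3}\right) - 106\right) = - 42 \left(-103 - i \sqrt{3}\right) = 4326 + 42 i \sqrt{3}$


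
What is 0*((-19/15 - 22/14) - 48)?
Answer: 0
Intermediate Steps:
0*((-19/15 - 22/14) - 48) = 0*((-19*1/15 - 22*1/14) - 48) = 0*((-19/15 - 11/7) - 48) = 0*(-298/105 - 48) = 0*(-5338/105) = 0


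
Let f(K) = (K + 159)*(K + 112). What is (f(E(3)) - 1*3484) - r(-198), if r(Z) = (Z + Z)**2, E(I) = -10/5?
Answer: -143030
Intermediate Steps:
E(I) = -2 (E(I) = -10*1/5 = -2)
f(K) = (112 + K)*(159 + K) (f(K) = (159 + K)*(112 + K) = (112 + K)*(159 + K))
r(Z) = 4*Z**2 (r(Z) = (2*Z)**2 = 4*Z**2)
(f(E(3)) - 1*3484) - r(-198) = ((17808 + (-2)**2 + 271*(-2)) - 1*3484) - 4*(-198)**2 = ((17808 + 4 - 542) - 3484) - 4*39204 = (17270 - 3484) - 1*156816 = 13786 - 156816 = -143030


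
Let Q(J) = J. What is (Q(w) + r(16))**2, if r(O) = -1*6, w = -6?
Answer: 144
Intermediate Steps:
r(O) = -6
(Q(w) + r(16))**2 = (-6 - 6)**2 = (-12)**2 = 144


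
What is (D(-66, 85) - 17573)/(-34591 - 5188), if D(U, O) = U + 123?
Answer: 17516/39779 ≈ 0.44033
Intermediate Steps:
D(U, O) = 123 + U
(D(-66, 85) - 17573)/(-34591 - 5188) = ((123 - 66) - 17573)/(-34591 - 5188) = (57 - 17573)/(-39779) = -17516*(-1/39779) = 17516/39779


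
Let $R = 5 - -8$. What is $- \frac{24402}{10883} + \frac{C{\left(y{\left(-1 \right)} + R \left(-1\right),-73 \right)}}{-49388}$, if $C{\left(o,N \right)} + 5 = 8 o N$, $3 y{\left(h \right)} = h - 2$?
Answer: $- \frac{1294090969}{537489604} \approx -2.4077$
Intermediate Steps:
$R = 13$ ($R = 5 + 8 = 13$)
$y{\left(h \right)} = - \frac{2}{3} + \frac{h}{3}$ ($y{\left(h \right)} = \frac{h - 2}{3} = \frac{-2 + h}{3} = - \frac{2}{3} + \frac{h}{3}$)
$C{\left(o,N \right)} = -5 + 8 N o$ ($C{\left(o,N \right)} = -5 + 8 o N = -5 + 8 N o$)
$- \frac{24402}{10883} + \frac{C{\left(y{\left(-1 \right)} + R \left(-1\right),-73 \right)}}{-49388} = - \frac{24402}{10883} + \frac{-5 + 8 \left(-73\right) \left(\left(- \frac{2}{3} + \frac{1}{3} \left(-1\right)\right) + 13 \left(-1\right)\right)}{-49388} = \left(-24402\right) \frac{1}{10883} + \left(-5 + 8 \left(-73\right) \left(\left(- \frac{2}{3} - \frac{1}{3}\right) - 13\right)\right) \left(- \frac{1}{49388}\right) = - \frac{24402}{10883} + \left(-5 + 8 \left(-73\right) \left(-1 - 13\right)\right) \left(- \frac{1}{49388}\right) = - \frac{24402}{10883} + \left(-5 + 8 \left(-73\right) \left(-14\right)\right) \left(- \frac{1}{49388}\right) = - \frac{24402}{10883} + \left(-5 + 8176\right) \left(- \frac{1}{49388}\right) = - \frac{24402}{10883} + 8171 \left(- \frac{1}{49388}\right) = - \frac{24402}{10883} - \frac{8171}{49388} = - \frac{1294090969}{537489604}$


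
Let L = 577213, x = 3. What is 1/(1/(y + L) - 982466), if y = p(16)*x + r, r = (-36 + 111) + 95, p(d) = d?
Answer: -577431/567306324845 ≈ -1.0178e-6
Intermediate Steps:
r = 170 (r = 75 + 95 = 170)
y = 218 (y = 16*3 + 170 = 48 + 170 = 218)
1/(1/(y + L) - 982466) = 1/(1/(218 + 577213) - 982466) = 1/(1/577431 - 982466) = 1/(-567306324845/577431) = -577431/567306324845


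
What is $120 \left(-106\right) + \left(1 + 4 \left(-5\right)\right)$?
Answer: $-12739$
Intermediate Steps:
$120 \left(-106\right) + \left(1 + 4 \left(-5\right)\right) = -12720 + \left(1 - 20\right) = -12720 - 19 = -12739$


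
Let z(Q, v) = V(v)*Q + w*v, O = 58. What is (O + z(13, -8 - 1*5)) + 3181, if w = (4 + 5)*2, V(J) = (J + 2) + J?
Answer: 2693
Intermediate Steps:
V(J) = 2 + 2*J (V(J) = (2 + J) + J = 2 + 2*J)
w = 18 (w = 9*2 = 18)
z(Q, v) = 18*v + Q*(2 + 2*v) (z(Q, v) = (2 + 2*v)*Q + 18*v = Q*(2 + 2*v) + 18*v = 18*v + Q*(2 + 2*v))
(O + z(13, -8 - 1*5)) + 3181 = (58 + (18*(-8 - 1*5) + 2*13*(1 + (-8 - 1*5)))) + 3181 = (58 + (18*(-8 - 5) + 2*13*(1 + (-8 - 5)))) + 3181 = (58 + (18*(-13) + 2*13*(1 - 13))) + 3181 = (58 + (-234 + 2*13*(-12))) + 3181 = (58 + (-234 - 312)) + 3181 = (58 - 546) + 3181 = -488 + 3181 = 2693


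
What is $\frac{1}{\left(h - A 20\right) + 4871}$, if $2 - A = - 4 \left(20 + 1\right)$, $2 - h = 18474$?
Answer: $- \frac{1}{15321} \approx -6.527 \cdot 10^{-5}$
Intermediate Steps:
$h = -18472$ ($h = 2 - 18474 = -18472$)
$A = 86$ ($A = 2 - - 4 \left(20 + 1\right) = 2 - \left(-4\right) 21 = 2 - -84 = 2 + 84 = 86$)
$\frac{1}{\left(h - A 20\right) + 4871} = \frac{1}{\left(-18472 - 86 \cdot 20\right) + 4871} = \frac{1}{\left(-18472 - 1720\right) + 4871} = \frac{1}{-20192 + 4871} = \frac{1}{-15321} = - \frac{1}{15321}$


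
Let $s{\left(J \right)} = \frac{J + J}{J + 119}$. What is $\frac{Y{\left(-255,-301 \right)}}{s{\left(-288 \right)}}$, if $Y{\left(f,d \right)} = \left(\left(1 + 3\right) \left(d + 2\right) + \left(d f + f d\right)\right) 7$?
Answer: $\frac{90093731}{288} \approx 3.1283 \cdot 10^{5}$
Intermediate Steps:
$Y{\left(f,d \right)} = 56 + 28 d + 14 d f$ ($Y{\left(f,d \right)} = \left(4 \left(2 + d\right) + \left(d f + d f\right)\right) 7 = \left(\left(8 + 4 d\right) + 2 d f\right) 7 = \left(8 + 4 d + 2 d f\right) 7 = 56 + 28 d + 14 d f$)
$s{\left(J \right)} = \frac{2 J}{119 + J}$
$\frac{Y{\left(-255,-301 \right)}}{s{\left(-288 \right)}} = \frac{56 + 28 \left(-301\right) + 14 \left(-301\right) \left(-255\right)}{2 \left(-288\right) \frac{1}{119 - 288}} = \frac{56 - 8428 + 1074570}{2 \left(-288\right) \frac{1}{-169}} = \frac{1066198}{2 \left(-288\right) \left(- \frac{1}{169}\right)} = \frac{1066198}{\frac{576}{169}} = 1066198 \cdot \frac{169}{576} = \frac{90093731}{288}$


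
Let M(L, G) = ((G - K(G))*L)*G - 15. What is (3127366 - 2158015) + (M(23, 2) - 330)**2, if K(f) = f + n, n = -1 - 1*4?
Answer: 982576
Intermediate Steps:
n = -5 (n = -1 - 4 = -5)
K(f) = -5 + f (K(f) = f - 5 = -5 + f)
M(L, G) = -15 + 5*G*L (M(L, G) = ((G - (-5 + G))*L)*G - 15 = ((G + (5 - G))*L)*G - 15 = (5*L)*G - 15 = 5*G*L - 15 = -15 + 5*G*L)
(3127366 - 2158015) + (M(23, 2) - 330)**2 = (3127366 - 2158015) + ((-15 + 5*2*23) - 330)**2 = 969351 + ((-15 + 230) - 330)**2 = 969351 + (215 - 330)**2 = 969351 + (-115)**2 = 969351 + 13225 = 982576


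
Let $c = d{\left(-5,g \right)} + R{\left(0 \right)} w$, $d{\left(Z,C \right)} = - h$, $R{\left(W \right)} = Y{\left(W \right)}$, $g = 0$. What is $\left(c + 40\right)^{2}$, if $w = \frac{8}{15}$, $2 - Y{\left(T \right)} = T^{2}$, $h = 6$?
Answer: $\frac{276676}{225} \approx 1229.7$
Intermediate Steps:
$Y{\left(T \right)} = 2 - T^{2}$
$w = \frac{8}{15}$ ($w = 8 \cdot \frac{1}{15} = \frac{8}{15} \approx 0.53333$)
$R{\left(W \right)} = 2 - W^{2}$
$d{\left(Z,C \right)} = -6$ ($d{\left(Z,C \right)} = \left(-1\right) 6 = -6$)
$c = - \frac{74}{15}$ ($c = -6 + \left(2 - 0^{2}\right) \frac{8}{15} = -6 + \left(2 - 0\right) \frac{8}{15} = -6 + \left(2 + 0\right) \frac{8}{15} = -6 + 2 \cdot \frac{8}{15} = -6 + \frac{16}{15} = - \frac{74}{15} \approx -4.9333$)
$\left(c + 40\right)^{2} = \left(- \frac{74}{15} + 40\right)^{2} = \left(\frac{526}{15}\right)^{2} = \frac{276676}{225}$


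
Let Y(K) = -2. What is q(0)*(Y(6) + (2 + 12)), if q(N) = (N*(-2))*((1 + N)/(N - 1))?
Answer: 0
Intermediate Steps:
q(N) = -2*N*(1 + N)/(-1 + N) (q(N) = (-2*N)*((1 + N)/(-1 + N)) = -2*N*(1 + N)/(-1 + N))
q(0)*(Y(6) + (2 + 12)) = (-2*0*(1 + 0)/(-1 + 0))*(-2 + (2 + 12)) = (-2*0*1/(-1))*(-2 + 14) = -2*0*(-1)*1*12 = 0*12 = 0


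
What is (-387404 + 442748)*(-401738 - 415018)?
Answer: -45202544064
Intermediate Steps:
(-387404 + 442748)*(-401738 - 415018) = 55344*(-816756) = -45202544064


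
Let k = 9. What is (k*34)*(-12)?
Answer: -3672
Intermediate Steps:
(k*34)*(-12) = (9*34)*(-12) = 306*(-12) = -3672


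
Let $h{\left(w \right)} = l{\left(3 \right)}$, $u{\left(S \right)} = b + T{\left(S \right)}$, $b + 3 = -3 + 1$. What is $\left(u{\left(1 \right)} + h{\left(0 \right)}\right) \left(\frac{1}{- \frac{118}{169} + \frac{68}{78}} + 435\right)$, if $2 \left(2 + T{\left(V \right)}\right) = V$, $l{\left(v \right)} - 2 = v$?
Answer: $- \frac{116361}{176} \approx -661.14$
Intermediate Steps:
$l{\left(v \right)} = 2 + v$
$b = -5$ ($b = -3 + \left(-3 + 1\right) = -3 - 2 = -5$)
$T{\left(V \right)} = -2 + \frac{V}{2}$
$u{\left(S \right)} = -7 + \frac{S}{2}$ ($u{\left(S \right)} = -5 + \left(-2 + \frac{S}{2}\right) = -7 + \frac{S}{2}$)
$h{\left(w \right)} = 5$ ($h{\left(w \right)} = 2 + 3 = 5$)
$\left(u{\left(1 \right)} + h{\left(0 \right)}\right) \left(\frac{1}{- \frac{118}{169} + \frac{68}{78}} + 435\right) = \left(\left(-7 + \frac{1}{2} \cdot 1\right) + 5\right) \left(\frac{1}{- \frac{118}{169} + \frac{68}{78}} + 435\right) = \left(\left(-7 + \frac{1}{2}\right) + 5\right) \left(\frac{1}{\left(-118\right) \frac{1}{169} + 68 \cdot \frac{1}{78}} + 435\right) = \left(- \frac{13}{2} + 5\right) \left(\frac{1}{- \frac{118}{169} + \frac{34}{39}} + 435\right) = - \frac{3 \left(\frac{1}{\frac{88}{507}} + 435\right)}{2} = - \frac{3 \left(\frac{507}{88} + 435\right)}{2} = \left(- \frac{3}{2}\right) \frac{38787}{88} = - \frac{116361}{176}$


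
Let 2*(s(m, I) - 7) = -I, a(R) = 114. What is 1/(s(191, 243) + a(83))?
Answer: -2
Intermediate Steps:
s(m, I) = 7 - I/2 (s(m, I) = 7 + (-I)/2 = 7 - I/2)
1/(s(191, 243) + a(83)) = 1/((7 - ½*243) + 114) = 1/((7 - 243/2) + 114) = 1/(-229/2 + 114) = 1/(-½) = -2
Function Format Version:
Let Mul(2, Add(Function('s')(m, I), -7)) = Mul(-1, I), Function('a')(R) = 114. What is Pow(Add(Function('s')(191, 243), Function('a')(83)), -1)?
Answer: -2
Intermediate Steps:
Function('s')(m, I) = Add(7, Mul(Rational(-1, 2), I)) (Function('s')(m, I) = Add(7, Mul(Rational(1, 2), Mul(-1, I))) = Add(7, Mul(Rational(-1, 2), I)))
Pow(Add(Function('s')(191, 243), Function('a')(83)), -1) = Pow(Add(Add(7, Mul(Rational(-1, 2), 243)), 114), -1) = Pow(Add(Add(7, Rational(-243, 2)), 114), -1) = Pow(Add(Rational(-229, 2), 114), -1) = Pow(Rational(-1, 2), -1) = -2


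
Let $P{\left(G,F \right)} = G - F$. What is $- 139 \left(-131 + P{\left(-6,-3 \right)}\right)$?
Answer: $18626$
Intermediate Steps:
$- 139 \left(-131 + P{\left(-6,-3 \right)}\right) = - 139 \left(-131 - 3\right) = \left(-139\right) \left(-134\right) = 18626$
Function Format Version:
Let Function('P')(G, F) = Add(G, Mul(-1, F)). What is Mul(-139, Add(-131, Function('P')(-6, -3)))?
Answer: 18626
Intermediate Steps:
Mul(-139, Add(-131, Function('P')(-6, -3))) = Mul(-139, Add(-131, Add(-6, Mul(-1, -3)))) = Mul(-139, Add(-131, Add(-6, 3))) = Mul(-139, Add(-131, -3)) = Mul(-139, -134) = 18626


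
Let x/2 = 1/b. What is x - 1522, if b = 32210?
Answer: -24511809/16105 ≈ -1522.0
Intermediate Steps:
x = 1/16105 (x = 2/32210 = 2*(1/32210) = 1/16105 ≈ 6.2093e-5)
x - 1522 = 1/16105 - 1522 = -24511809/16105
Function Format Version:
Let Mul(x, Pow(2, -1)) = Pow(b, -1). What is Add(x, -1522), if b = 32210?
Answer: Rational(-24511809, 16105) ≈ -1522.0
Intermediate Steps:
x = Rational(1, 16105) (x = Mul(2, Pow(32210, -1)) = Mul(2, Rational(1, 32210)) = Rational(1, 16105) ≈ 6.2093e-5)
Add(x, -1522) = Add(Rational(1, 16105), -1522) = Rational(-24511809, 16105)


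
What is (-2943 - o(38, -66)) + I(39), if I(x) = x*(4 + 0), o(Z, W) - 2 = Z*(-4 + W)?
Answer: -129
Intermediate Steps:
o(Z, W) = 2 + Z*(-4 + W)
I(x) = 4*x (I(x) = x*4 = 4*x)
(-2943 - o(38, -66)) + I(39) = (-2943 - (2 - 4*38 - 66*38)) + 4*39 = (-2943 - (2 - 152 - 2508)) + 156 = (-2943 - 1*(-2658)) + 156 = (-2943 + 2658) + 156 = -285 + 156 = -129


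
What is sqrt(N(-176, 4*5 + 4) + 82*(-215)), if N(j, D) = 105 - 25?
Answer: 15*I*sqrt(78) ≈ 132.48*I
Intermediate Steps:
N(j, D) = 80
sqrt(N(-176, 4*5 + 4) + 82*(-215)) = sqrt(80 + 82*(-215)) = sqrt(80 - 17630) = sqrt(-17550) = 15*I*sqrt(78)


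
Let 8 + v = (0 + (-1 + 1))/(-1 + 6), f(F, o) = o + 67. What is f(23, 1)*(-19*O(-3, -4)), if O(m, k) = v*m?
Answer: -31008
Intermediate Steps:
f(F, o) = 67 + o
v = -8 (v = -8 + (0 + (-1 + 1))/(-1 + 6) = -8 + (0 + 0)/5 = -8 + 0*(⅕) = -8 + 0 = -8)
O(m, k) = -8*m
f(23, 1)*(-19*O(-3, -4)) = (67 + 1)*(-(-152)*(-3)) = 68*(-19*24) = 68*(-456) = -31008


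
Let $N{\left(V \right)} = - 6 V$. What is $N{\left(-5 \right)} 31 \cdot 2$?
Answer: $1860$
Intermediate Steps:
$N{\left(-5 \right)} 31 \cdot 2 = \left(-6\right) \left(-5\right) 31 \cdot 2 = 30 \cdot 31 \cdot 2 = 930 \cdot 2 = 1860$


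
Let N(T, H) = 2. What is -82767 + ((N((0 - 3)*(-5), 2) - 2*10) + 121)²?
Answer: -72158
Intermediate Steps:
-82767 + ((N((0 - 3)*(-5), 2) - 2*10) + 121)² = -82767 + ((2 - 2*10) + 121)² = -82767 + ((2 - 20) + 121)² = -82767 + (-18 + 121)² = -82767 + 103² = -82767 + 10609 = -72158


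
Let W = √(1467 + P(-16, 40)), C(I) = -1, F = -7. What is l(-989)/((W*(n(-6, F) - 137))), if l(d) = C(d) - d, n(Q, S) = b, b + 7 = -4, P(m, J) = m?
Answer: -247*√1451/53687 ≈ -0.17525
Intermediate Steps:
b = -11 (b = -7 - 4 = -11)
n(Q, S) = -11
W = √1451 (W = √(1467 - 16) = √1451 ≈ 38.092)
l(d) = -1 - d
l(-989)/((W*(n(-6, F) - 137))) = (-1 - 1*(-989))/((√1451*(-11 - 137))) = (-1 + 989)/((√1451*(-148))) = 988/((-148*√1451)) = 988*(-√1451/214748) = -247*√1451/53687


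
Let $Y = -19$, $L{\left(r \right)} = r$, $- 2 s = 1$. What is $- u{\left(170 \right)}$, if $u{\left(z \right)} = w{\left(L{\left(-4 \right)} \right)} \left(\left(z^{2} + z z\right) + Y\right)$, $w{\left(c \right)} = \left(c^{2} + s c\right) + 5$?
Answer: $-1328963$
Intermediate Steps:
$s = - \frac{1}{2}$ ($s = \left(- \frac{1}{2}\right) 1 = - \frac{1}{2} \approx -0.5$)
$w{\left(c \right)} = 5 + c^{2} - \frac{c}{2}$ ($w{\left(c \right)} = \left(c^{2} - \frac{c}{2}\right) + 5 = 5 + c^{2} - \frac{c}{2}$)
$u{\left(z \right)} = -437 + 46 z^{2}$ ($u{\left(z \right)} = \left(5 + \left(-4\right)^{2} - -2\right) \left(\left(z^{2} + z z\right) - 19\right) = \left(5 + 16 + 2\right) \left(\left(z^{2} + z^{2}\right) - 19\right) = 23 \left(2 z^{2} - 19\right) = 23 \left(-19 + 2 z^{2}\right) = -437 + 46 z^{2}$)
$- u{\left(170 \right)} = - (-437 + 46 \cdot 170^{2}) = - (-437 + 46 \cdot 28900) = - (-437 + 1329400) = \left(-1\right) 1328963 = -1328963$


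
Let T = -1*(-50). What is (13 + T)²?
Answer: 3969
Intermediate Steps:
T = 50
(13 + T)² = (13 + 50)² = 63² = 3969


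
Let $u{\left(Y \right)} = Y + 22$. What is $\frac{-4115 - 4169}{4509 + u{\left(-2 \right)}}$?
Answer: $- \frac{8284}{4529} \approx -1.8291$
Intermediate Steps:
$u{\left(Y \right)} = 22 + Y$
$\frac{-4115 - 4169}{4509 + u{\left(-2 \right)}} = \frac{-4115 - 4169}{4509 + \left(22 - 2\right)} = - \frac{8284}{4509 + 20} = - \frac{8284}{4529}$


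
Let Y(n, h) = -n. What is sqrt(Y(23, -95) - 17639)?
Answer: I*sqrt(17662) ≈ 132.9*I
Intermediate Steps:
sqrt(Y(23, -95) - 17639) = sqrt(-1*23 - 17639) = sqrt(-23 - 17639) = sqrt(-17662) = I*sqrt(17662)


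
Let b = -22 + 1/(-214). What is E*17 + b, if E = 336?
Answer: 1217659/214 ≈ 5690.0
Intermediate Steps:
b = -4709/214 (b = -22 - 1/214 = -4709/214 ≈ -22.005)
E*17 + b = 336*17 - 4709/214 = 5712 - 4709/214 = 1217659/214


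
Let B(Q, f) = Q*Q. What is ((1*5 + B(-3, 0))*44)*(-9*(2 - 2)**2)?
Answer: 0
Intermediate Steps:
B(Q, f) = Q**2
((1*5 + B(-3, 0))*44)*(-9*(2 - 2)**2) = ((1*5 + (-3)**2)*44)*(-9*(2 - 2)**2) = ((5 + 9)*44)*(-9*0**2) = (14*44)*(-9*0) = 616*0 = 0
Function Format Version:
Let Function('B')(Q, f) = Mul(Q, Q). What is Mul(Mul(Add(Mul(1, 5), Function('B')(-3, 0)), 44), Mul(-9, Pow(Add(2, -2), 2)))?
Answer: 0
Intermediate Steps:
Function('B')(Q, f) = Pow(Q, 2)
Mul(Mul(Add(Mul(1, 5), Function('B')(-3, 0)), 44), Mul(-9, Pow(Add(2, -2), 2))) = Mul(Mul(Add(Mul(1, 5), Pow(-3, 2)), 44), Mul(-9, Pow(Add(2, -2), 2))) = Mul(Mul(Add(5, 9), 44), Mul(-9, Pow(0, 2))) = Mul(Mul(14, 44), Mul(-9, 0)) = Mul(616, 0) = 0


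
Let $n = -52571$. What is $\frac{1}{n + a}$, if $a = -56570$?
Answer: $- \frac{1}{109141} \approx -9.1625 \cdot 10^{-6}$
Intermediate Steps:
$\frac{1}{n + a} = \frac{1}{-52571 - 56570} = \frac{1}{-109141} = - \frac{1}{109141}$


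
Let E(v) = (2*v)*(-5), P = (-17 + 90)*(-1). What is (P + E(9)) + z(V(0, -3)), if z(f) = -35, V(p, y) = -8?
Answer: -198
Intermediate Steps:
P = -73 (P = 73*(-1) = -73)
E(v) = -10*v
(P + E(9)) + z(V(0, -3)) = (-73 - 10*9) - 35 = (-73 - 90) - 35 = -163 - 35 = -198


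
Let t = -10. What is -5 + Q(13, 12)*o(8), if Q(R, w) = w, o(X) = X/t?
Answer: -73/5 ≈ -14.600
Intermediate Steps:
o(X) = -X/10 (o(X) = X/(-10) = X*(-1/10) = -X/10)
-5 + Q(13, 12)*o(8) = -5 + 12*(-1/10*8) = -5 + 12*(-4/5) = -5 - 48/5 = -73/5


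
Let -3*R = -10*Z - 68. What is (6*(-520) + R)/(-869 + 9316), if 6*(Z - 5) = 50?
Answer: -27476/76023 ≈ -0.36142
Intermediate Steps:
Z = 40/3 (Z = 5 + (⅙)*50 = 5 + 25/3 = 40/3 ≈ 13.333)
R = 604/9 (R = -(-10*40/3 - 68)/3 = -(-400/3 - 68)/3 = -⅓*(-604/3) = 604/9 ≈ 67.111)
(6*(-520) + R)/(-869 + 9316) = (6*(-520) + 604/9)/(-869 + 9316) = (-3120 + 604/9)/8447 = -27476/9*1/8447 = -27476/76023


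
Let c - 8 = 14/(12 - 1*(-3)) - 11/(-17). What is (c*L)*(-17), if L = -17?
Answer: 41531/15 ≈ 2768.7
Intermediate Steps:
c = 2443/255 (c = 8 + (14/(12 - 1*(-3)) - 11/(-17)) = 8 + (14/(12 + 3) - 11*(-1/17)) = 8 + (14/15 + 11/17) = 8 + 403/255 = 2443/255 ≈ 9.5804)
(c*L)*(-17) = ((2443/255)*(-17))*(-17) = -2443/15*(-17) = 41531/15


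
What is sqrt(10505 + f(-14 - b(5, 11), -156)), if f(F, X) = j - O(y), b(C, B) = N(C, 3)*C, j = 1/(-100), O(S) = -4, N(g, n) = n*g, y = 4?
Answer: sqrt(1050899)/10 ≈ 102.51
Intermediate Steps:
N(g, n) = g*n
j = -1/100 ≈ -0.010000
b(C, B) = 3*C**2 (b(C, B) = (C*3)*C = (3*C)*C = 3*C**2)
f(F, X) = 399/100 (f(F, X) = -1/100 - 1*(-4) = -1/100 + 4 = 399/100)
sqrt(10505 + f(-14 - b(5, 11), -156)) = sqrt(10505 + 399/100) = sqrt(1050899/100) = sqrt(1050899)/10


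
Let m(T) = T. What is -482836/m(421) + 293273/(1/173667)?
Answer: 21442305037475/421 ≈ 5.0932e+10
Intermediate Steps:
-482836/m(421) + 293273/(1/173667) = -482836/421 + 293273/(1/173667) = -482836*1/421 + 293273/(1/173667) = -482836/421 + 293273*173667 = -482836/421 + 50931842091 = 21442305037475/421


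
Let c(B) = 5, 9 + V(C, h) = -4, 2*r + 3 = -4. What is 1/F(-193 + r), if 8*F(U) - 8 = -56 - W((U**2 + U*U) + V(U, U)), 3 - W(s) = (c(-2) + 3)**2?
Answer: 8/13 ≈ 0.61539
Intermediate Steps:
r = -7/2 (r = -3/2 + (1/2)*(-4) = -3/2 - 2 = -7/2 ≈ -3.5000)
V(C, h) = -13 (V(C, h) = -9 - 4 = -13)
W(s) = -61 (W(s) = 3 - (5 + 3)**2 = 3 - 1*8**2 = 3 - 1*64 = 3 - 64 = -61)
F(U) = 13/8 (F(U) = 1 + (-56 - 1*(-61))/8 = 1 + (-56 + 61)/8 = 1 + (1/8)*5 = 1 + 5/8 = 13/8)
1/F(-193 + r) = 1/(13/8) = 8/13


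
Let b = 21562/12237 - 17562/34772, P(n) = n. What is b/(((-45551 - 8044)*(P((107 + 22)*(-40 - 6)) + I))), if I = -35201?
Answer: 53484767/93808114707243330 ≈ 5.7015e-10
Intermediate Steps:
b = 267423835/212752482 (b = 21562*(1/12237) - 17562*1/34772 = 21562/12237 - 8781/17386 = 267423835/212752482 ≈ 1.2570)
b/(((-45551 - 8044)*(P((107 + 22)*(-40 - 6)) + I))) = 267423835/(212752482*(((-45551 - 8044)*((107 + 22)*(-40 - 6) - 35201)))) = 267423835/(212752482*((-53595*(129*(-46) - 35201)))) = 267423835/(212752482*((-53595*(-5934 - 35201)))) = 267423835/(212752482*((-53595*(-41135)))) = (267423835/212752482)/2204630325 = (267423835/212752482)*(1/2204630325) = 53484767/93808114707243330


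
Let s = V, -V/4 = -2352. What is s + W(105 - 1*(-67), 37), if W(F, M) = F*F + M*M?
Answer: 40361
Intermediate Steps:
V = 9408 (V = -4*(-2352) = 9408)
s = 9408
W(F, M) = F² + M²
s + W(105 - 1*(-67), 37) = 9408 + ((105 - 1*(-67))² + 37²) = 9408 + ((105 + 67)² + 1369) = 9408 + (172² + 1369) = 9408 + (29584 + 1369) = 9408 + 30953 = 40361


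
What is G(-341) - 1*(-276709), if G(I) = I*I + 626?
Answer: 393616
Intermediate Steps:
G(I) = 626 + I² (G(I) = I² + 626 = 626 + I²)
G(-341) - 1*(-276709) = (626 + (-341)²) - 1*(-276709) = (626 + 116281) + 276709 = 116907 + 276709 = 393616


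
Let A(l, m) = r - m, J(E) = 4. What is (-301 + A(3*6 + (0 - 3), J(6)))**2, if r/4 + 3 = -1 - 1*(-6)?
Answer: 88209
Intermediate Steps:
r = 8 (r = -12 + 4*(-1 - 1*(-6)) = -12 + 4*(-1 + 6) = -12 + 4*5 = -12 + 20 = 8)
A(l, m) = 8 - m
(-301 + A(3*6 + (0 - 3), J(6)))**2 = (-301 + (8 - 1*4))**2 = (-301 + (8 - 4))**2 = (-301 + 4)**2 = (-297)**2 = 88209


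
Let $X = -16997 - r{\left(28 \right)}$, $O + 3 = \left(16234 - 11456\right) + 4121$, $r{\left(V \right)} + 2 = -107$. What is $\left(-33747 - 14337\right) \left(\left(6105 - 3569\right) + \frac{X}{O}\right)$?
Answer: $- \frac{33874228341}{278} \approx -1.2185 \cdot 10^{8}$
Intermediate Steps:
$r{\left(V \right)} = -109$ ($r{\left(V \right)} = -2 - 107 = -109$)
$O = 8896$ ($O = -3 + \left(\left(16234 - 11456\right) + 4121\right) = -3 + \left(4778 + 4121\right) = -3 + 8899 = 8896$)
$X = -16888$ ($X = -16997 - -109 = -16997 + 109 = -16888$)
$\left(-33747 - 14337\right) \left(\left(6105 - 3569\right) + \frac{X}{O}\right) = \left(-33747 - 14337\right) \left(\left(6105 - 3569\right) - \frac{16888}{8896}\right) = - 48084 \left(2536 - \frac{2111}{1112}\right) = \left(-48084\right) \frac{2817921}{1112} = - \frac{33874228341}{278}$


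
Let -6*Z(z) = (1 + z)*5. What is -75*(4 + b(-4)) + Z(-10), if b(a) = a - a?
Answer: -585/2 ≈ -292.50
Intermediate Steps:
b(a) = 0
Z(z) = -⅚ - 5*z/6 (Z(z) = -(1 + z)*5/6 = -(5 + 5*z)/6 = -⅚ - 5*z/6)
-75*(4 + b(-4)) + Z(-10) = -75*(4 + 0) + (-⅚ - ⅚*(-10)) = -75*4 + (-⅚ + 25/3) = -15*20 + 15/2 = -300 + 15/2 = -585/2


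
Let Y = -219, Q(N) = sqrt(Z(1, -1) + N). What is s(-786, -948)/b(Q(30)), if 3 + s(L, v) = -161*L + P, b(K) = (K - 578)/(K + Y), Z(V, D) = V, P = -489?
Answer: 1772473306/37117 - 5028154*sqrt(31)/37117 ≈ 46999.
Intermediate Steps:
Q(N) = sqrt(1 + N)
b(K) = (-578 + K)/(-219 + K) (b(K) = (K - 578)/(K - 219) = (-578 + K)/(-219 + K))
s(L, v) = -492 - 161*L (s(L, v) = -3 + (-161*L - 489) = -3 + (-489 - 161*L) = -492 - 161*L)
s(-786, -948)/b(Q(30)) = (-492 - 161*(-786))/(((-578 + sqrt(1 + 30))/(-219 + sqrt(1 + 30)))) = (-492 + 126546)/(((-578 + sqrt(31))/(-219 + sqrt(31)))) = 126054*((-219 + sqrt(31))/(-578 + sqrt(31))) = 126054*(-219 + sqrt(31))/(-578 + sqrt(31))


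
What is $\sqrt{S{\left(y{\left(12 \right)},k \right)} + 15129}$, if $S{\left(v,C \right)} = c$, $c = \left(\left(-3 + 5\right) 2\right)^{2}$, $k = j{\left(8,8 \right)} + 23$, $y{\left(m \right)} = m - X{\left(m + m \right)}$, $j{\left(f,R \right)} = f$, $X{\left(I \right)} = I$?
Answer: $\sqrt{15145} \approx 123.07$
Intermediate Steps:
$y{\left(m \right)} = - m$ ($y{\left(m \right)} = m - \left(m + m\right) = m - 2 m = - m$)
$k = 31$ ($k = 8 + 23 = 31$)
$c = 16$ ($c = \left(2 \cdot 2\right)^{2} = 4^{2} = 16$)
$S{\left(v,C \right)} = 16$
$\sqrt{S{\left(y{\left(12 \right)},k \right)} + 15129} = \sqrt{16 + 15129} = \sqrt{15145}$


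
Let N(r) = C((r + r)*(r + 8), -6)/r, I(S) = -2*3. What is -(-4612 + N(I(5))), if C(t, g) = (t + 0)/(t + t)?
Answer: 55345/12 ≈ 4612.1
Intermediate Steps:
C(t, g) = 1/2 (C(t, g) = t/((2*t)) = t*(1/(2*t)) = 1/2)
I(S) = -6
N(r) = 1/(2*r)
-(-4612 + N(I(5))) = -(-4612 + (1/2)/(-6)) = -(-4612 + (1/2)*(-1/6)) = -(-4612 - 1/12) = -1*(-55345/12) = 55345/12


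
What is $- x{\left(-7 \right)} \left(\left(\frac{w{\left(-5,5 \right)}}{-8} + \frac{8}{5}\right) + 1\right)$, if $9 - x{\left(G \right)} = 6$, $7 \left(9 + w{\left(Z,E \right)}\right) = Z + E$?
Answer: $- \frac{447}{40} \approx -11.175$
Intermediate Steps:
$w{\left(Z,E \right)} = -9 + \frac{E}{7} + \frac{Z}{7}$ ($w{\left(Z,E \right)} = -9 + \frac{Z + E}{7} = -9 + \frac{E + Z}{7} = -9 + \left(\frac{E}{7} + \frac{Z}{7}\right) = -9 + \frac{E}{7} + \frac{Z}{7}$)
$x{\left(G \right)} = 3$ ($x{\left(G \right)} = 9 - 6 = 3$)
$- x{\left(-7 \right)} \left(\left(\frac{w{\left(-5,5 \right)}}{-8} + \frac{8}{5}\right) + 1\right) = - 3 \left(\left(\frac{-9 + \frac{1}{7} \cdot 5 + \frac{1}{7} \left(-5\right)}{-8} + \frac{8}{5}\right) + 1\right) = - 3 \left(\left(\left(-9 + \frac{5}{7} - \frac{5}{7}\right) \left(- \frac{1}{8}\right) + 8 \cdot \frac{1}{5}\right) + 1\right) = - 3 \left(\left(\left(-9\right) \left(- \frac{1}{8}\right) + \frac{8}{5}\right) + 1\right) = - 3 \left(\left(\frac{9}{8} + \frac{8}{5}\right) + 1\right) = - 3 \left(\frac{109}{40} + 1\right) = - \frac{3 \cdot 149}{40} = \left(-1\right) \frac{447}{40} = - \frac{447}{40}$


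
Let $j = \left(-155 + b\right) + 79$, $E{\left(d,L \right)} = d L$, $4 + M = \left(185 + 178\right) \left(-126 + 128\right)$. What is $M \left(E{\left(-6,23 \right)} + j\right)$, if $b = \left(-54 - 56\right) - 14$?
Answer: $-244036$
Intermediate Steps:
$b = -124$ ($b = -110 - 14 = -124$)
$M = 722$ ($M = -4 + \left(185 + 178\right) \left(-126 + 128\right) = -4 + 363 \cdot 2 = -4 + 726 = 722$)
$E{\left(d,L \right)} = L d$
$j = -200$ ($j = \left(-155 - 124\right) + 79 = -279 + 79 = -200$)
$M \left(E{\left(-6,23 \right)} + j\right) = 722 \left(23 \left(-6\right) - 200\right) = 722 \left(-138 - 200\right) = 722 \left(-338\right) = -244036$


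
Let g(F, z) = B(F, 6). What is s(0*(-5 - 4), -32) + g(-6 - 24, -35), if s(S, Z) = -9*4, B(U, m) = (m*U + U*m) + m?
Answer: -390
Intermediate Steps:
B(U, m) = m + 2*U*m (B(U, m) = (U*m + U*m) + m = 2*U*m + m = m + 2*U*m)
g(F, z) = 6 + 12*F (g(F, z) = 6*(1 + 2*F) = 6 + 12*F)
s(S, Z) = -36
s(0*(-5 - 4), -32) + g(-6 - 24, -35) = -36 + (6 + 12*(-6 - 24)) = -36 + (6 + 12*(-30)) = -36 + (6 - 360) = -36 - 354 = -390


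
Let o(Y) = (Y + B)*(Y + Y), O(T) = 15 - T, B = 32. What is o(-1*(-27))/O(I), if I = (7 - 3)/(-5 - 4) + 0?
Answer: 28674/139 ≈ 206.29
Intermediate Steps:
I = -4/9 (I = 4/(-9) + 0 = 4*(-⅑) + 0 = -4/9 + 0 = -4/9 ≈ -0.44444)
o(Y) = 2*Y*(32 + Y) (o(Y) = (Y + 32)*(Y + Y) = (32 + Y)*(2*Y) = 2*Y*(32 + Y))
o(-1*(-27))/O(I) = (2*(-1*(-27))*(32 - 1*(-27)))/(15 - 1*(-4/9)) = (2*27*(32 + 27))/(15 + 4/9) = (2*27*59)/(139/9) = 3186*(9/139) = 28674/139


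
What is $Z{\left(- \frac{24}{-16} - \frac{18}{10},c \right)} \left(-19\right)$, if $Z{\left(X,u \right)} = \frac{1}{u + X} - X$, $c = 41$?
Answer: $- \frac{25099}{4070} \approx -6.1668$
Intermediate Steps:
$Z{\left(X,u \right)} = \frac{1}{X + u} - X$
$Z{\left(- \frac{24}{-16} - \frac{18}{10},c \right)} \left(-19\right) = \frac{1 - \left(- \frac{24}{-16} - \frac{18}{10}\right)^{2} - \left(- \frac{24}{-16} - \frac{18}{10}\right) 41}{\left(- \frac{24}{-16} - \frac{18}{10}\right) + 41} \left(-19\right) = \frac{1 - \left(\left(-24\right) \left(- \frac{1}{16}\right) - \frac{9}{5}\right)^{2} - \left(\left(-24\right) \left(- \frac{1}{16}\right) - \frac{9}{5}\right) 41}{\left(\left(-24\right) \left(- \frac{1}{16}\right) - \frac{9}{5}\right) + 41} \left(-19\right) = \frac{1 - \left(\frac{3}{2} - \frac{9}{5}\right)^{2} - \left(\frac{3}{2} - \frac{9}{5}\right) 41}{\left(\frac{3}{2} - \frac{9}{5}\right) + 41} \left(-19\right) = \frac{1 - \left(- \frac{3}{10}\right)^{2} - \left(- \frac{3}{10}\right) 41}{- \frac{3}{10} + 41} \left(-19\right) = \frac{1 - \frac{9}{100} + \frac{123}{10}}{\frac{407}{10}} \left(-19\right) = \frac{10 \left(1 - \frac{9}{100} + \frac{123}{10}\right)}{407} \left(-19\right) = \frac{10}{407} \cdot \frac{1321}{100} \left(-19\right) = \frac{1321}{4070} \left(-19\right) = - \frac{25099}{4070}$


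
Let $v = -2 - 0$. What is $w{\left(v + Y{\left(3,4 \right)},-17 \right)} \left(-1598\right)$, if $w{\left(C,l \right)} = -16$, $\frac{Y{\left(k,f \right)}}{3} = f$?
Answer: $25568$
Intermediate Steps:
$Y{\left(k,f \right)} = 3 f$
$v = -2$ ($v = -2 + 0 = -2$)
$w{\left(v + Y{\left(3,4 \right)},-17 \right)} \left(-1598\right) = \left(-16\right) \left(-1598\right) = 25568$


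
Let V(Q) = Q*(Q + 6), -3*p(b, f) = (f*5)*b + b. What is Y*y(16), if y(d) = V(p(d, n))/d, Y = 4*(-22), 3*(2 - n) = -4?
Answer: -3703216/81 ≈ -45719.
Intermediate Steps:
n = 10/3 (n = 2 - ⅓*(-4) = 2 + 4/3 = 10/3 ≈ 3.3333)
Y = -88
p(b, f) = -b/3 - 5*b*f/3 (p(b, f) = -((f*5)*b + b)/3 = -((5*f)*b + b)/3 = -(5*b*f + b)/3 = -(b + 5*b*f)/3 = -b/3 - 5*b*f/3)
V(Q) = Q*(6 + Q)
y(d) = -106/3 + 2809*d/81 (y(d) = ((-d*(1 + 5*(10/3))/3)*(6 - d*(1 + 5*(10/3))/3))/d = ((-d*(1 + 50/3)/3)*(6 - d*(1 + 50/3)/3))/d = ((-⅓*d*53/3)*(6 - ⅓*d*53/3))/d = ((-53*d/9)*(6 - 53*d/9))/d = (-53*d*(6 - 53*d/9)/9)/d = -106/3 + 2809*d/81)
Y*y(16) = -88*(-106/3 + (2809/81)*16) = -88*(-106/3 + 44944/81) = -88*42082/81 = -3703216/81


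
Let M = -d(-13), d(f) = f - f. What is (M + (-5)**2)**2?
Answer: 625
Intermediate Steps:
d(f) = 0
M = 0 (M = -1*0 = 0)
(M + (-5)**2)**2 = (0 + (-5)**2)**2 = (0 + 25)**2 = 25**2 = 625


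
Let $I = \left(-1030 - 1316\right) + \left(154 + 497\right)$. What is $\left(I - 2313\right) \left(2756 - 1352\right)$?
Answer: $-5627232$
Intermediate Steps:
$I = -1695$ ($I = -2346 + 651 = -1695$)
$\left(I - 2313\right) \left(2756 - 1352\right) = \left(-1695 - 2313\right) \left(2756 - 1352\right) = \left(-4008\right) 1404 = -5627232$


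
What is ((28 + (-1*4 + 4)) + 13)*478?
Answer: 19598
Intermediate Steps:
((28 + (-1*4 + 4)) + 13)*478 = ((28 + (-4 + 4)) + 13)*478 = ((28 + 0) + 13)*478 = (28 + 13)*478 = 41*478 = 19598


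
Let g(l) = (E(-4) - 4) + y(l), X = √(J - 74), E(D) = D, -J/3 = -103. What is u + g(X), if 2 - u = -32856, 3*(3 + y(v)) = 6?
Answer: 32849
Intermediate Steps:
J = 309 (J = -3*(-103) = 309)
y(v) = -1 (y(v) = -3 + (⅓)*6 = -3 + 2 = -1)
u = 32858 (u = 2 - 1*(-32856) = 2 + 32856 = 32858)
X = √235 (X = √(309 - 74) = √235 ≈ 15.330)
g(l) = -9 (g(l) = (-4 - 4) - 1 = -8 - 1 = -9)
u + g(X) = 32858 - 9 = 32849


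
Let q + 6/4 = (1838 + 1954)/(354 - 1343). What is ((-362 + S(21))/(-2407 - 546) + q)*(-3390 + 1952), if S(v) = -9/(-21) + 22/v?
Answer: 459673758275/61330857 ≈ 7495.0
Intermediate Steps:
S(v) = 3/7 + 22/v (S(v) = -9*(-1/21) + 22/v = 3/7 + 22/v)
q = -10551/1978 (q = -3/2 + (1838 + 1954)/(354 - 1343) = -3/2 + 3792/(-989) = -3/2 + 3792*(-1/989) = -3/2 - 3792/989 = -10551/1978 ≈ -5.3342)
((-362 + S(21))/(-2407 - 546) + q)*(-3390 + 1952) = ((-362 + (3/7 + 22/21))/(-2407 - 546) - 10551/1978)*(-3390 + 1952) = ((-362 + (3/7 + 22*(1/21)))/(-2953) - 10551/1978)*(-1438) = ((-362 + (3/7 + 22/21))*(-1/2953) - 10551/1978)*(-1438) = ((-362 + 31/21)*(-1/2953) - 10551/1978)*(-1438) = (-7571/21*(-1/2953) - 10551/1978)*(-1438) = (7571/62013 - 10551/1978)*(-1438) = -639323725/122661714*(-1438) = 459673758275/61330857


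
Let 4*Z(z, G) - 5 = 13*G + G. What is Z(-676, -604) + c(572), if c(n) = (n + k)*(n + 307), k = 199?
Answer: 2702385/4 ≈ 6.7560e+5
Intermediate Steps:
Z(z, G) = 5/4 + 7*G/2 (Z(z, G) = 5/4 + (13*G + G)/4 = 5/4 + (14*G)/4 = 5/4 + 7*G/2)
c(n) = (199 + n)*(307 + n) (c(n) = (n + 199)*(n + 307) = (199 + n)*(307 + n))
Z(-676, -604) + c(572) = (5/4 + (7/2)*(-604)) + (61093 + 572² + 506*572) = (5/4 - 2114) + (61093 + 327184 + 289432) = -8451/4 + 677709 = 2702385/4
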